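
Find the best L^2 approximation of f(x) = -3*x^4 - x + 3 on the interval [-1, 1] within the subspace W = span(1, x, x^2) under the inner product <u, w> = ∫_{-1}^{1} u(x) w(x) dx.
g(x) = -18*x^2/7 - x + 114/35

The best approximation g ∈ W is the orthogonal projection of f onto W. Writing g = a_0 + a_1 x + a_2 x^2, the coefficients solve the normal equations G · a = b where
  G_{ij} = <φ_i, φ_j> and b_i = <f, φ_i>, with φ_0 = 1, φ_1 = x, φ_2 = x^2.
G =
  [2, 0, 2/3]
  [0, 2/3, 0]
  [2/3, 0, 2/5],
b = (24/5, -2/3, 8/7).
Solving gives a_0 = 114/35, a_1 = -1, a_2 = -18/7, so
  g(x) = -18*x^2/7 - x + 114/35.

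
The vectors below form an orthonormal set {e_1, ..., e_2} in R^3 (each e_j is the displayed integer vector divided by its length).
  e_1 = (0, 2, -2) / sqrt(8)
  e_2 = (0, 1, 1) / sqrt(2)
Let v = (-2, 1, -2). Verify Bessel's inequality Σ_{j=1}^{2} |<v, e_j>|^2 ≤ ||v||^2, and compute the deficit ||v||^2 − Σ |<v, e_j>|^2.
Σ |<v, e_j>|^2 = 5; ||v||^2 = 9; deficit = 4

Write each e_j = u_j / sqrt(<u_j, u_j>) where u_j is the displayed integer vector. Then <v, e_j> = <v, u_j> / sqrt(<u_j, u_j>), so |<v, e_j>|^2 = <v, u_j>^2 / <u_j, u_j>.
Coefficients: <v, e_1> = 6/sqrt(8), <v, e_2> = -1/sqrt(2).
Square and sum: Σ |<v, e_j>|^2 = 5.
Compute ||v||^2 = v·v = 9.
Deficit = 9 − 5 = 4 ≥ 0, confirming Bessel's inequality. (The deficit equals ||v − Σ <v,e_j> e_j||^2, the squared distance from v to span{e_j}.)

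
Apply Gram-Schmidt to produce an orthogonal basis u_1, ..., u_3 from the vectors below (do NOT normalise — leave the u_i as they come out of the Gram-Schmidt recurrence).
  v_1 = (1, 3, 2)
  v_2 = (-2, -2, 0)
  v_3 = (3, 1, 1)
Orthogonal basis:
  u_1 = (1, 3, 2)
  u_2 = (-10/7, -2/7, 8/7)
  u_3 = (1, -1, 1)

Apply the Gram-Schmidt recurrence
  u_1 = v_1
  u_i = v_i − Σ_{j<i} ((v_i · u_j) / (u_j · u_j)) · u_j.

Step by step this gives:
  u_1 = (1, 3, 2)
  u_2 = (-10/7, -2/7, 8/7)
  u_3 = (1, -1, 1)

Orthogonality check:
  u_2 · u_1 = 0 (should be 0)
  u_3 · u_1 = 0 (should be 0)
  u_3 · u_2 = 0 (should be 0)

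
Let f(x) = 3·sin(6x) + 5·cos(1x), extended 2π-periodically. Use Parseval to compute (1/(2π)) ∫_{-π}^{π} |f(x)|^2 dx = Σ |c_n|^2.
Σ |c_n|^2 = 17

Expand |f|^2 and use orthogonality of {sin(nx), cos(mx)} on [-π, π]:
  ∫_{-π}^{π} sin(nx)^2 dx = π, ∫ cos(mx)^2 dx = π, and cross terms integrate to 0.
So ∫_{-π}^{π} f(x)^2 dx = 3^2 · π + 5^2 · π = (9 + 25)π.
Divide by 2π: (9 + 25)/2 = 17.
By Parseval, this equals Σ |c_n|^2.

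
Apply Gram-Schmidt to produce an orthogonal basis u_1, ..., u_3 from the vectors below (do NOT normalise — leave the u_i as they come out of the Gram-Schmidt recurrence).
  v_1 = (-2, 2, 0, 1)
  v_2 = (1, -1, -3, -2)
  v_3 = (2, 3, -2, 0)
Orthogonal basis:
  u_1 = (-2, 2, 0, 1)
  u_2 = (-1/3, 1/3, -3, -4/3)
  u_3 = (29/11, 26/11, -3/11, 6/11)

Apply the Gram-Schmidt recurrence
  u_1 = v_1
  u_i = v_i − Σ_{j<i} ((v_i · u_j) / (u_j · u_j)) · u_j.

Step by step this gives:
  u_1 = (-2, 2, 0, 1)
  u_2 = (-1/3, 1/3, -3, -4/3)
  u_3 = (29/11, 26/11, -3/11, 6/11)

Orthogonality check:
  u_2 · u_1 = 0 (should be 0)
  u_3 · u_1 = 0 (should be 0)
  u_3 · u_2 = 0 (should be 0)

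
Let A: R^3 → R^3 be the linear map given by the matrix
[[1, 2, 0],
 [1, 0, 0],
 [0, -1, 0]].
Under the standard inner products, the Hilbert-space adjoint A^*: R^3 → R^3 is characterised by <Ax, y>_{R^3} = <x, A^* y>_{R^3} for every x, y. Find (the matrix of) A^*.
A^* = A^T =
[[1, 1, 0],
 [2, 0, -1],
 [0, 0, 0]]

For real matrices with standard dot products, the defining identity <Ax, y> = <x, A^* y> gives (Ax)^T y = x^T (A^*) y, i.e. x^T A^T y = x^T (A^*) y. Since this holds for all x, y, we must have A^* = A^T. Therefore
A^* =
[[1, 1, 0],
 [2, 0, -1],
 [0, 0, 0]].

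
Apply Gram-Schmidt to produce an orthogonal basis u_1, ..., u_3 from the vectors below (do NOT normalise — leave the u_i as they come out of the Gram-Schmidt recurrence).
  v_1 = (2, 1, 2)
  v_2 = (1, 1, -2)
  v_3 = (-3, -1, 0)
Orthogonal basis:
  u_1 = (2, 1, 2)
  u_2 = (11/9, 10/9, -16/9)
  u_3 = (-24/53, 36/53, 6/53)

Apply the Gram-Schmidt recurrence
  u_1 = v_1
  u_i = v_i − Σ_{j<i} ((v_i · u_j) / (u_j · u_j)) · u_j.

Step by step this gives:
  u_1 = (2, 1, 2)
  u_2 = (11/9, 10/9, -16/9)
  u_3 = (-24/53, 36/53, 6/53)

Orthogonality check:
  u_2 · u_1 = 0 (should be 0)
  u_3 · u_1 = 0 (should be 0)
  u_3 · u_2 = 0 (should be 0)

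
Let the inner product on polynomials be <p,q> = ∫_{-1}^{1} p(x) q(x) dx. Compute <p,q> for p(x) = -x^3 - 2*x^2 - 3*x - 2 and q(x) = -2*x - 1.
<p,q> = 152/15

Expand the product: p(x)·q(x) = 2*x^4 + 5*x^3 + 8*x^2 + 7*x + 2.
∫_{-1}^{1} of each monomial x^k gives [2/(k+1) if k even, 0 if k odd]. Integrating term-by-term (or equivalently evaluating the antiderivative F(x) = 2*x^5/5 + 5*x^4/4 + 8*x^3/3 + 7*x^2/2 + 2*x at the endpoints):
  F(1) − F(−1) = 589/60 − (-19/60) = 152/15.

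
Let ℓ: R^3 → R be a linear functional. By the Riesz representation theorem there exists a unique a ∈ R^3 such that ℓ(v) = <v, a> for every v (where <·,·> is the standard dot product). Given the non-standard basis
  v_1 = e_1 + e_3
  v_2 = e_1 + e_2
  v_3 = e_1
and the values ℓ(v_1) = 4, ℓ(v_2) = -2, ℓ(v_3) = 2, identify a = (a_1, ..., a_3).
a = (2, -4, 2)

Write a = (a_1, ..., a_3) in the standard basis. For each basis vector v_i, ℓ(v_i) = <v_i, a> is a linear equation in the a_j's. Collect the n equations into a matrix system V a = ℓ, where row i of V is v_i (expressed in the standard basis). Since V is invertible (lower-triangular with 1s on the diagonal, up to permutation), solve by back-substitution:
  V =
[[1, 0, 1],
 [1, 1, 0],
 [1, 0, 0]]
  V a = (4, -2, 2)
Solving gives a = (2, -4, 2).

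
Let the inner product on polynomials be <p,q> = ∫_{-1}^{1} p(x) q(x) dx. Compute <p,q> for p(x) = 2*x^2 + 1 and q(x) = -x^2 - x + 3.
<p,q> = 128/15

Expand the product: p(x)·q(x) = -2*x^4 - 2*x^3 + 5*x^2 - x + 3.
∫_{-1}^{1} of each monomial x^k gives [2/(k+1) if k even, 0 if k odd]. Integrating term-by-term (or equivalently evaluating the antiderivative F(x) = -2*x^5/5 - x^4/2 + 5*x^3/3 - x^2/2 + 3*x at the endpoints):
  F(1) − F(−1) = 49/15 − (-79/15) = 128/15.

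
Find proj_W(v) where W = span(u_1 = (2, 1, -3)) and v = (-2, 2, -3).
proj_W(v) = (1, 1/2, -3/2)

Set up U = [u_1 | ... | u_1] ∈ R^(3×1). The projector onto W = col(U) is P = U (U^T U)^(-1) U^T.
Compute U^T U =
  [14],
and U^T v = (7).
Solve U^T U · c = U^T v for the coefficients: c = (1/2). The projection is proj_W(v) = U c.
Check: (v - proj_W(v)) · u_1 = 0  (should be 0).
Result: proj_W(v) = (1, 1/2, -3/2).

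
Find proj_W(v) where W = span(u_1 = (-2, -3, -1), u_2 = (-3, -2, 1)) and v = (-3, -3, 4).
proj_W(v) = (-13/3, -5/3, 8/3)

Set up U = [u_1 | ... | u_2] ∈ R^(3×2). The projector onto W = col(U) is P = U (U^T U)^(-1) U^T.
Compute U^T U =
  [14, 11]
  [11, 14],
and U^T v = (11, 19).
Solve U^T U · c = U^T v for the coefficients: c = (-11/15, 29/15). The projection is proj_W(v) = U c.
Check: (v - proj_W(v)) · u_1 = 0  (should be 0).
Check: (v - proj_W(v)) · u_2 = 0  (should be 0).
Result: proj_W(v) = (-13/3, -5/3, 8/3).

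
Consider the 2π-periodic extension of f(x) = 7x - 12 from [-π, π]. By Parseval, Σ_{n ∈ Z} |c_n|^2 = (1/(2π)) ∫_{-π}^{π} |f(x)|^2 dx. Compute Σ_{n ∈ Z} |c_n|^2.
Σ |c_n|^2 = 49π^2/3 + 144

Expand and integrate term by term over [-π, π]:
  ∫ (7x)^2 dx = 49·(2π^3/3); ∫ 2·7·(-12)·x dx = 0 (odd integrand); ∫ (-12)^2 dx = 144·2π.
So (1/(2π)) ∫_{-π}^{π} (7x - 12)^2 dx = 49π^2/3 + 144 = 49π^2/3 + 144.
Parseval ⇒ Σ |c_n|^2 = 49π^2/3 + 144.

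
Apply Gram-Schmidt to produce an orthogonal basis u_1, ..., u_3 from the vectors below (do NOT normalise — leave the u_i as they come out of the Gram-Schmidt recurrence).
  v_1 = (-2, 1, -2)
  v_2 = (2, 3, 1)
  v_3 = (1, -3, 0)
Orthogonal basis:
  u_1 = (-2, 1, -2)
  u_2 = (4/3, 10/3, 1/3)
  u_3 = (7/9, -2/9, -8/9)

Apply the Gram-Schmidt recurrence
  u_1 = v_1
  u_i = v_i − Σ_{j<i} ((v_i · u_j) / (u_j · u_j)) · u_j.

Step by step this gives:
  u_1 = (-2, 1, -2)
  u_2 = (4/3, 10/3, 1/3)
  u_3 = (7/9, -2/9, -8/9)

Orthogonality check:
  u_2 · u_1 = 0 (should be 0)
  u_3 · u_1 = 0 (should be 0)
  u_3 · u_2 = 0 (should be 0)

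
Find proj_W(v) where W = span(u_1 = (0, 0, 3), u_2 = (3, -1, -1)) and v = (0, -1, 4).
proj_W(v) = (3/10, -1/10, 4)

Set up U = [u_1 | ... | u_2] ∈ R^(3×2). The projector onto W = col(U) is P = U (U^T U)^(-1) U^T.
Compute U^T U =
  [9, -3]
  [-3, 11],
and U^T v = (12, -3).
Solve U^T U · c = U^T v for the coefficients: c = (41/30, 1/10). The projection is proj_W(v) = U c.
Check: (v - proj_W(v)) · u_1 = 0  (should be 0).
Check: (v - proj_W(v)) · u_2 = 0  (should be 0).
Result: proj_W(v) = (3/10, -1/10, 4).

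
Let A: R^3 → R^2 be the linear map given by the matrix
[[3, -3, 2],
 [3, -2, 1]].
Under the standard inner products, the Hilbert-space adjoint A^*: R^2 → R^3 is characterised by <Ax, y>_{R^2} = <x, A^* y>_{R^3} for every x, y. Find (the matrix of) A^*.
A^* = A^T =
[[3, 3],
 [-3, -2],
 [2, 1]]

For real matrices with standard dot products, the defining identity <Ax, y> = <x, A^* y> gives (Ax)^T y = x^T (A^*) y, i.e. x^T A^T y = x^T (A^*) y. Since this holds for all x, y, we must have A^* = A^T. Therefore
A^* =
[[3, 3],
 [-3, -2],
 [2, 1]].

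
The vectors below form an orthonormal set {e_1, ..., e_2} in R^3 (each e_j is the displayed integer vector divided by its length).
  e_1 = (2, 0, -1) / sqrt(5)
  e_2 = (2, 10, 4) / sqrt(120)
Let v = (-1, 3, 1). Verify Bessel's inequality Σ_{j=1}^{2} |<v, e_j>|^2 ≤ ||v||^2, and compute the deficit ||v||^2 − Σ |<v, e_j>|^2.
Σ |<v, e_j>|^2 = 31/3; ||v||^2 = 11; deficit = 2/3

Write each e_j = u_j / sqrt(<u_j, u_j>) where u_j is the displayed integer vector. Then <v, e_j> = <v, u_j> / sqrt(<u_j, u_j>), so |<v, e_j>|^2 = <v, u_j>^2 / <u_j, u_j>.
Coefficients: <v, e_1> = -3/sqrt(5), <v, e_2> = 32/sqrt(120).
Square and sum: Σ |<v, e_j>|^2 = 31/3.
Compute ||v||^2 = v·v = 11.
Deficit = 11 − 31/3 = 2/3 ≥ 0, confirming Bessel's inequality. (The deficit equals ||v − Σ <v,e_j> e_j||^2, the squared distance from v to span{e_j}.)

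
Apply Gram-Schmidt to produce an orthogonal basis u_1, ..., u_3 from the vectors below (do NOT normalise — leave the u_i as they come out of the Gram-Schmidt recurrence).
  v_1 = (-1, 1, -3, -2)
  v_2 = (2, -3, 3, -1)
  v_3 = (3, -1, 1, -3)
Orthogonal basis:
  u_1 = (-1, 1, -3, -2)
  u_2 = (6/5, -11/5, 3/5, -13/5)
  u_3 = (334/201, 281/201, 11/67, -76/201)

Apply the Gram-Schmidt recurrence
  u_1 = v_1
  u_i = v_i − Σ_{j<i} ((v_i · u_j) / (u_j · u_j)) · u_j.

Step by step this gives:
  u_1 = (-1, 1, -3, -2)
  u_2 = (6/5, -11/5, 3/5, -13/5)
  u_3 = (334/201, 281/201, 11/67, -76/201)

Orthogonality check:
  u_2 · u_1 = 0 (should be 0)
  u_3 · u_1 = 0 (should be 0)
  u_3 · u_2 = 0 (should be 0)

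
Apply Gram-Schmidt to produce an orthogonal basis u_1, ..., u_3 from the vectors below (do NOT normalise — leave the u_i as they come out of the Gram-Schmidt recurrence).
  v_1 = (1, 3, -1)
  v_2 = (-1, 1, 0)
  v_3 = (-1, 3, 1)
Orthogonal basis:
  u_1 = (1, 3, -1)
  u_2 = (-13/11, 5/11, 2/11)
  u_3 = (1/3, 1/3, 4/3)

Apply the Gram-Schmidt recurrence
  u_1 = v_1
  u_i = v_i − Σ_{j<i} ((v_i · u_j) / (u_j · u_j)) · u_j.

Step by step this gives:
  u_1 = (1, 3, -1)
  u_2 = (-13/11, 5/11, 2/11)
  u_3 = (1/3, 1/3, 4/3)

Orthogonality check:
  u_2 · u_1 = 0 (should be 0)
  u_3 · u_1 = 0 (should be 0)
  u_3 · u_2 = 0 (should be 0)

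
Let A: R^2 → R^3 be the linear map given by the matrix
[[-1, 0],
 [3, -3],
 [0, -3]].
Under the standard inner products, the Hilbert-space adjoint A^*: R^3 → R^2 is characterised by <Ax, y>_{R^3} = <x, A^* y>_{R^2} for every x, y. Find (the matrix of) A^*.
A^* = A^T =
[[-1, 3, 0],
 [0, -3, -3]]

For real matrices with standard dot products, the defining identity <Ax, y> = <x, A^* y> gives (Ax)^T y = x^T (A^*) y, i.e. x^T A^T y = x^T (A^*) y. Since this holds for all x, y, we must have A^* = A^T. Therefore
A^* =
[[-1, 3, 0],
 [0, -3, -3]].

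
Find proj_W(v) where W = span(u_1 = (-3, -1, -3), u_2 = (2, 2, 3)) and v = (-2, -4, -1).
proj_W(v) = (-13/17, -47/17, -45/17)

Set up U = [u_1 | ... | u_2] ∈ R^(3×2). The projector onto W = col(U) is P = U (U^T U)^(-1) U^T.
Compute U^T U =
  [19, -17]
  [-17, 17],
and U^T v = (13, -15).
Solve U^T U · c = U^T v for the coefficients: c = (-1, -32/17). The projection is proj_W(v) = U c.
Check: (v - proj_W(v)) · u_1 = 0  (should be 0).
Check: (v - proj_W(v)) · u_2 = 0  (should be 0).
Result: proj_W(v) = (-13/17, -47/17, -45/17).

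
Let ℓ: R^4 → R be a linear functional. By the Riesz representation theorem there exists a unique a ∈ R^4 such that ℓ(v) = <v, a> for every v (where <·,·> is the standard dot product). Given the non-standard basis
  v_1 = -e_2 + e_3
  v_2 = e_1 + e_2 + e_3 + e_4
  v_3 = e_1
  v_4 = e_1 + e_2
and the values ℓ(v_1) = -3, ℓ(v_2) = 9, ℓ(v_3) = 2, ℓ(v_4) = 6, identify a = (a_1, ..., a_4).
a = (2, 4, 1, 2)

Write a = (a_1, ..., a_4) in the standard basis. For each basis vector v_i, ℓ(v_i) = <v_i, a> is a linear equation in the a_j's. Collect the n equations into a matrix system V a = ℓ, where row i of V is v_i (expressed in the standard basis). Since V is invertible (lower-triangular with 1s on the diagonal, up to permutation), solve by back-substitution:
  V =
[[0, -1, 1, 0],
 [1, 1, 1, 1],
 [1, 0, 0, 0],
 [1, 1, 0, 0]]
  V a = (-3, 9, 2, 6)
Solving gives a = (2, 4, 1, 2).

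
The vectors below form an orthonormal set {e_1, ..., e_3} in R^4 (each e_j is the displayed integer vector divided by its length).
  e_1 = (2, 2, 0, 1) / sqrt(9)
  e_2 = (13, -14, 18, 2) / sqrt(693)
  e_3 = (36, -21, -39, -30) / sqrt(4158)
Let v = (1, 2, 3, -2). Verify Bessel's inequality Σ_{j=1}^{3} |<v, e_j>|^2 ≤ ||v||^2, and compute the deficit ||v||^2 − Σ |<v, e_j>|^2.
Σ |<v, e_j>|^2 = 9/2; ||v||^2 = 18; deficit = 27/2

Write each e_j = u_j / sqrt(<u_j, u_j>) where u_j is the displayed integer vector. Then <v, e_j> = <v, u_j> / sqrt(<u_j, u_j>), so |<v, e_j>|^2 = <v, u_j>^2 / <u_j, u_j>.
Coefficients: <v, e_1> = 4/sqrt(9), <v, e_2> = 35/sqrt(693), <v, e_3> = -63/sqrt(4158).
Square and sum: Σ |<v, e_j>|^2 = 9/2.
Compute ||v||^2 = v·v = 18.
Deficit = 18 − 9/2 = 27/2 ≥ 0, confirming Bessel's inequality. (The deficit equals ||v − Σ <v,e_j> e_j||^2, the squared distance from v to span{e_j}.)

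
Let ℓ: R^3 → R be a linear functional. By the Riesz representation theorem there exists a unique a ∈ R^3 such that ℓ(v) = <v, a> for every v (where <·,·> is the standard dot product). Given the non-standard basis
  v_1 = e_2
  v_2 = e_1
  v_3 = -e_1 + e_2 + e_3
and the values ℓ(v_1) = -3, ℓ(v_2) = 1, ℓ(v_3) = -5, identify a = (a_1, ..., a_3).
a = (1, -3, -1)

Write a = (a_1, ..., a_3) in the standard basis. For each basis vector v_i, ℓ(v_i) = <v_i, a> is a linear equation in the a_j's. Collect the n equations into a matrix system V a = ℓ, where row i of V is v_i (expressed in the standard basis). Since V is invertible (lower-triangular with 1s on the diagonal, up to permutation), solve by back-substitution:
  V =
[[0, 1, 0],
 [1, 0, 0],
 [-1, 1, 1]]
  V a = (-3, 1, -5)
Solving gives a = (1, -3, -1).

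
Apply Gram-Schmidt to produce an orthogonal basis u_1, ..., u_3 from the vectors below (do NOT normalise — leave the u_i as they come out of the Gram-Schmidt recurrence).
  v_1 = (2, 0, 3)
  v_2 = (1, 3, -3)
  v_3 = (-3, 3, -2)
Orthogonal basis:
  u_1 = (2, 0, 3)
  u_2 = (27/13, 3, -18/13)
  u_3 = (-21/11, 21/11, 14/11)

Apply the Gram-Schmidt recurrence
  u_1 = v_1
  u_i = v_i − Σ_{j<i} ((v_i · u_j) / (u_j · u_j)) · u_j.

Step by step this gives:
  u_1 = (2, 0, 3)
  u_2 = (27/13, 3, -18/13)
  u_3 = (-21/11, 21/11, 14/11)

Orthogonality check:
  u_2 · u_1 = 0 (should be 0)
  u_3 · u_1 = 0 (should be 0)
  u_3 · u_2 = 0 (should be 0)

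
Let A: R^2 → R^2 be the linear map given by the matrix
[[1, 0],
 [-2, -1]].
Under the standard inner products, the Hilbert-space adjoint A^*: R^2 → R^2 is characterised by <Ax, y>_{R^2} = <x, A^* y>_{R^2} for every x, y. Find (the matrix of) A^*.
A^* = A^T =
[[1, -2],
 [0, -1]]

For real matrices with standard dot products, the defining identity <Ax, y> = <x, A^* y> gives (Ax)^T y = x^T (A^*) y, i.e. x^T A^T y = x^T (A^*) y. Since this holds for all x, y, we must have A^* = A^T. Therefore
A^* =
[[1, -2],
 [0, -1]].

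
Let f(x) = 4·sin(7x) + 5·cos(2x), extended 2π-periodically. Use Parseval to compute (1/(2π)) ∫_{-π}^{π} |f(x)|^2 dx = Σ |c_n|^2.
Σ |c_n|^2 = 41/2

Expand |f|^2 and use orthogonality of {sin(nx), cos(mx)} on [-π, π]:
  ∫_{-π}^{π} sin(nx)^2 dx = π, ∫ cos(mx)^2 dx = π, and cross terms integrate to 0.
So ∫_{-π}^{π} f(x)^2 dx = 4^2 · π + 5^2 · π = (16 + 25)π.
Divide by 2π: (16 + 25)/2 = 41/2.
By Parseval, this equals Σ |c_n|^2.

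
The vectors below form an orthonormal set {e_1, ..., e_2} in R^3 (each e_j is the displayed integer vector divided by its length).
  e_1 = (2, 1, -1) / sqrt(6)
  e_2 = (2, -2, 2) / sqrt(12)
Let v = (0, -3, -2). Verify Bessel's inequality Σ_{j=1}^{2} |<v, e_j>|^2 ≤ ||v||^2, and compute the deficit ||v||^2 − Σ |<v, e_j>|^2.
Σ |<v, e_j>|^2 = 1/2; ||v||^2 = 13; deficit = 25/2

Write each e_j = u_j / sqrt(<u_j, u_j>) where u_j is the displayed integer vector. Then <v, e_j> = <v, u_j> / sqrt(<u_j, u_j>), so |<v, e_j>|^2 = <v, u_j>^2 / <u_j, u_j>.
Coefficients: <v, e_1> = -1/sqrt(6), <v, e_2> = 2/sqrt(12).
Square and sum: Σ |<v, e_j>|^2 = 1/2.
Compute ||v||^2 = v·v = 13.
Deficit = 13 − 1/2 = 25/2 ≥ 0, confirming Bessel's inequality. (The deficit equals ||v − Σ <v,e_j> e_j||^2, the squared distance from v to span{e_j}.)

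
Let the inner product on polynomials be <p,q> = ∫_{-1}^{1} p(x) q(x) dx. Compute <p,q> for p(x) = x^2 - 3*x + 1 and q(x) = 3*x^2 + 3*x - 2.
<p,q> = -122/15

Expand the product: p(x)·q(x) = 3*x^4 - 6*x^3 - 8*x^2 + 9*x - 2.
∫_{-1}^{1} of each monomial x^k gives [2/(k+1) if k even, 0 if k odd]. Integrating term-by-term (or equivalently evaluating the antiderivative F(x) = 3*x^5/5 - 3*x^4/2 - 8*x^3/3 + 9*x^2/2 - 2*x at the endpoints):
  F(1) − F(−1) = -16/15 − (106/15) = -122/15.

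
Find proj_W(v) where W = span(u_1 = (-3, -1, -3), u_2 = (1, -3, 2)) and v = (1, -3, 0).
proj_W(v) = (1/23, -63/23, 20/23)

Set up U = [u_1 | ... | u_2] ∈ R^(3×2). The projector onto W = col(U) is P = U (U^T U)^(-1) U^T.
Compute U^T U =
  [19, -6]
  [-6, 14],
and U^T v = (0, 10).
Solve U^T U · c = U^T v for the coefficients: c = (6/23, 19/23). The projection is proj_W(v) = U c.
Check: (v - proj_W(v)) · u_1 = 0  (should be 0).
Check: (v - proj_W(v)) · u_2 = 0  (should be 0).
Result: proj_W(v) = (1/23, -63/23, 20/23).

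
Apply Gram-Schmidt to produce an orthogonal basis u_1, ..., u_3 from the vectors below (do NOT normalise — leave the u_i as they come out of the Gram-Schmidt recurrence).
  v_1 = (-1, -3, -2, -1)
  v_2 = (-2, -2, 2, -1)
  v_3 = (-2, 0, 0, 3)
Orthogonal basis:
  u_1 = (-1, -3, -2, -1)
  u_2 = (-5/3, -1, 8/3, -2/3)
  u_3 = (-159/85, -7/85, -38/85, 256/85)

Apply the Gram-Schmidt recurrence
  u_1 = v_1
  u_i = v_i − Σ_{j<i} ((v_i · u_j) / (u_j · u_j)) · u_j.

Step by step this gives:
  u_1 = (-1, -3, -2, -1)
  u_2 = (-5/3, -1, 8/3, -2/3)
  u_3 = (-159/85, -7/85, -38/85, 256/85)

Orthogonality check:
  u_2 · u_1 = 0 (should be 0)
  u_3 · u_1 = 0 (should be 0)
  u_3 · u_2 = 0 (should be 0)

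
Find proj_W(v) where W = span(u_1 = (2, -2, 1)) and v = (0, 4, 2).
proj_W(v) = (-4/3, 4/3, -2/3)

Set up U = [u_1 | ... | u_1] ∈ R^(3×1). The projector onto W = col(U) is P = U (U^T U)^(-1) U^T.
Compute U^T U =
  [9],
and U^T v = (-6).
Solve U^T U · c = U^T v for the coefficients: c = (-2/3). The projection is proj_W(v) = U c.
Check: (v - proj_W(v)) · u_1 = 0  (should be 0).
Result: proj_W(v) = (-4/3, 4/3, -2/3).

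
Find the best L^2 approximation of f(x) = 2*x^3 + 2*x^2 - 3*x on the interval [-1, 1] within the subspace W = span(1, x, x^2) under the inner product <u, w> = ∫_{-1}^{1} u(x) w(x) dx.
g(x) = 2*x^2 - 9*x/5

The best approximation g ∈ W is the orthogonal projection of f onto W. Writing g = a_0 + a_1 x + a_2 x^2, the coefficients solve the normal equations G · a = b where
  G_{ij} = <φ_i, φ_j> and b_i = <f, φ_i>, with φ_0 = 1, φ_1 = x, φ_2 = x^2.
G =
  [2, 0, 2/3]
  [0, 2/3, 0]
  [2/3, 0, 2/5],
b = (4/3, -6/5, 4/5).
Solving gives a_0 = 0, a_1 = -9/5, a_2 = 2, so
  g(x) = 2*x^2 - 9*x/5.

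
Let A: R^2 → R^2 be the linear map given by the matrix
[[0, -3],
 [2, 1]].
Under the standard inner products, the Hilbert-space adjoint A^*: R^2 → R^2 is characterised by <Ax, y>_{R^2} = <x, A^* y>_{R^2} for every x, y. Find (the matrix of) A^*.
A^* = A^T =
[[0, 2],
 [-3, 1]]

For real matrices with standard dot products, the defining identity <Ax, y> = <x, A^* y> gives (Ax)^T y = x^T (A^*) y, i.e. x^T A^T y = x^T (A^*) y. Since this holds for all x, y, we must have A^* = A^T. Therefore
A^* =
[[0, 2],
 [-3, 1]].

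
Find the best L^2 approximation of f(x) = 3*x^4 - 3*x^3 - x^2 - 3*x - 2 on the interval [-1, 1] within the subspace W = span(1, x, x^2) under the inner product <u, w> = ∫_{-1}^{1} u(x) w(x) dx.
g(x) = 11*x^2/7 - 24*x/5 - 79/35

The best approximation g ∈ W is the orthogonal projection of f onto W. Writing g = a_0 + a_1 x + a_2 x^2, the coefficients solve the normal equations G · a = b where
  G_{ij} = <φ_i, φ_j> and b_i = <f, φ_i>, with φ_0 = 1, φ_1 = x, φ_2 = x^2.
G =
  [2, 0, 2/3]
  [0, 2/3, 0]
  [2/3, 0, 2/5],
b = (-52/15, -16/5, -92/105).
Solving gives a_0 = -79/35, a_1 = -24/5, a_2 = 11/7, so
  g(x) = 11*x^2/7 - 24*x/5 - 79/35.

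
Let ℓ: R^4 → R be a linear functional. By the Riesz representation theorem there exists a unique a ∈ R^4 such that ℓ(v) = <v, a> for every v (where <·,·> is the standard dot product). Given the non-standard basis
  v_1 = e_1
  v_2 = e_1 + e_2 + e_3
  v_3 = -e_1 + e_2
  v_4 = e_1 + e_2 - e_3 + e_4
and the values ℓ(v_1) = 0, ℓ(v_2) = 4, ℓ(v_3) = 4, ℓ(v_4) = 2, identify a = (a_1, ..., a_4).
a = (0, 4, 0, -2)

Write a = (a_1, ..., a_4) in the standard basis. For each basis vector v_i, ℓ(v_i) = <v_i, a> is a linear equation in the a_j's. Collect the n equations into a matrix system V a = ℓ, where row i of V is v_i (expressed in the standard basis). Since V is invertible (lower-triangular with 1s on the diagonal, up to permutation), solve by back-substitution:
  V =
[[1, 0, 0, 0],
 [1, 1, 1, 0],
 [-1, 1, 0, 0],
 [1, 1, -1, 1]]
  V a = (0, 4, 4, 2)
Solving gives a = (0, 4, 0, -2).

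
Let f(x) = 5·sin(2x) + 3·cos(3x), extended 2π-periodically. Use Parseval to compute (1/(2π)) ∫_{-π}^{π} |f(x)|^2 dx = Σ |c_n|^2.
Σ |c_n|^2 = 17

Expand |f|^2 and use orthogonality of {sin(nx), cos(mx)} on [-π, π]:
  ∫_{-π}^{π} sin(nx)^2 dx = π, ∫ cos(mx)^2 dx = π, and cross terms integrate to 0.
So ∫_{-π}^{π} f(x)^2 dx = 5^2 · π + 3^2 · π = (25 + 9)π.
Divide by 2π: (25 + 9)/2 = 17.
By Parseval, this equals Σ |c_n|^2.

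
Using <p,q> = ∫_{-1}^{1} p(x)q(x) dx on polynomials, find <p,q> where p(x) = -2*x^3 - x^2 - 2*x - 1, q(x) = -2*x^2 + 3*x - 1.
<p,q> = -8/5

Expand the product: p(x)·q(x) = 4*x^5 - 4*x^4 + 3*x^3 - 3*x^2 - x + 1.
∫_{-1}^{1} of each monomial x^k gives [2/(k+1) if k even, 0 if k odd]. Integrating term-by-term (or equivalently evaluating the antiderivative F(x) = 2*x^6/3 - 4*x^5/5 + 3*x^4/4 - x^3 - x^2/2 + x at the endpoints):
  F(1) − F(−1) = 7/60 − (103/60) = -8/5.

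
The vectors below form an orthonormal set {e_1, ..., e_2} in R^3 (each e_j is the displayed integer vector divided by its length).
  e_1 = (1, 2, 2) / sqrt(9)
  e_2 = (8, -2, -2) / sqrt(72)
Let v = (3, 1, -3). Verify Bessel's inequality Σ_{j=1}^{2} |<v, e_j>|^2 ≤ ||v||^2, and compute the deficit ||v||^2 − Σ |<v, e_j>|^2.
Σ |<v, e_j>|^2 = 11; ||v||^2 = 19; deficit = 8

Write each e_j = u_j / sqrt(<u_j, u_j>) where u_j is the displayed integer vector. Then <v, e_j> = <v, u_j> / sqrt(<u_j, u_j>), so |<v, e_j>|^2 = <v, u_j>^2 / <u_j, u_j>.
Coefficients: <v, e_1> = -1/sqrt(9), <v, e_2> = 28/sqrt(72).
Square and sum: Σ |<v, e_j>|^2 = 11.
Compute ||v||^2 = v·v = 19.
Deficit = 19 − 11 = 8 ≥ 0, confirming Bessel's inequality. (The deficit equals ||v − Σ <v,e_j> e_j||^2, the squared distance from v to span{e_j}.)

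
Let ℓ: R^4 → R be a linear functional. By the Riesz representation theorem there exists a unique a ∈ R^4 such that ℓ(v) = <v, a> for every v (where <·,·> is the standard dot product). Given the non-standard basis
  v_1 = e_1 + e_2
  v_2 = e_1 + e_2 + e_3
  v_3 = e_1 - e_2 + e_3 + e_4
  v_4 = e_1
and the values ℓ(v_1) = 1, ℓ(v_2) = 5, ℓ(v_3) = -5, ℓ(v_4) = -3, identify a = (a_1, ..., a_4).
a = (-3, 4, 4, -2)

Write a = (a_1, ..., a_4) in the standard basis. For each basis vector v_i, ℓ(v_i) = <v_i, a> is a linear equation in the a_j's. Collect the n equations into a matrix system V a = ℓ, where row i of V is v_i (expressed in the standard basis). Since V is invertible (lower-triangular with 1s on the diagonal, up to permutation), solve by back-substitution:
  V =
[[1, 1, 0, 0],
 [1, 1, 1, 0],
 [1, -1, 1, 1],
 [1, 0, 0, 0]]
  V a = (1, 5, -5, -3)
Solving gives a = (-3, 4, 4, -2).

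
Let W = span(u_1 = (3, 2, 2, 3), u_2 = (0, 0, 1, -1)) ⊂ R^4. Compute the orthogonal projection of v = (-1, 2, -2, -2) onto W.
proj_W(v) = (-18/17, -12/17, -15/17, -15/17)

Set up U = [u_1 | ... | u_2] ∈ R^(4×2). The projector onto W = col(U) is P = U (U^T U)^(-1) U^T.
Compute U^T U =
  [26, -1]
  [-1, 2],
and U^T v = (-9, 0).
Solve U^T U · c = U^T v for the coefficients: c = (-6/17, -3/17). The projection is proj_W(v) = U c.
Check: (v - proj_W(v)) · u_1 = 0  (should be 0).
Check: (v - proj_W(v)) · u_2 = 0  (should be 0).
Result: proj_W(v) = (-18/17, -12/17, -15/17, -15/17).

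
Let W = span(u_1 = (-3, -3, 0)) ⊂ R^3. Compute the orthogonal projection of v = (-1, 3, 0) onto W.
proj_W(v) = (1, 1, 0)

Set up U = [u_1 | ... | u_1] ∈ R^(3×1). The projector onto W = col(U) is P = U (U^T U)^(-1) U^T.
Compute U^T U =
  [18],
and U^T v = (-6).
Solve U^T U · c = U^T v for the coefficients: c = (-1/3). The projection is proj_W(v) = U c.
Check: (v - proj_W(v)) · u_1 = 0  (should be 0).
Result: proj_W(v) = (1, 1, 0).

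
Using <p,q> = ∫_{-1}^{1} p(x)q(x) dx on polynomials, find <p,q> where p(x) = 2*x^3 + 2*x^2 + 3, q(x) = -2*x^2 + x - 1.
<p,q> = -182/15

Expand the product: p(x)·q(x) = -4*x^5 - 2*x^4 - 8*x^2 + 3*x - 3.
∫_{-1}^{1} of each monomial x^k gives [2/(k+1) if k even, 0 if k odd]. Integrating term-by-term (or equivalently evaluating the antiderivative F(x) = -2*x^6/3 - 2*x^5/5 - 8*x^3/3 + 3*x^2/2 - 3*x at the endpoints):
  F(1) − F(−1) = -157/30 − (69/10) = -182/15.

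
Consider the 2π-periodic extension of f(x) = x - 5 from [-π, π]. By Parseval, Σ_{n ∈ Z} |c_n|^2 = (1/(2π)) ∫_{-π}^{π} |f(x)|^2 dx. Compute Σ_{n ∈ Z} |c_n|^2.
Σ |c_n|^2 = π^2/3 + 25

Expand and integrate term by term over [-π, π]:
  ∫ (x)^2 dx = 1·(2π^3/3); ∫ 2·1·(-5)·x dx = 0 (odd integrand); ∫ (-5)^2 dx = 25·2π.
So (1/(2π)) ∫_{-π}^{π} (x - 5)^2 dx = 1π^2/3 + 25 = π^2/3 + 25.
Parseval ⇒ Σ |c_n|^2 = π^2/3 + 25.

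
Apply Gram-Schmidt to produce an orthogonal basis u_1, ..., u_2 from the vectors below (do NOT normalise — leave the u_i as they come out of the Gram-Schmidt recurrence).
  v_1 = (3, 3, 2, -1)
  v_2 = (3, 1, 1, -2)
Orthogonal basis:
  u_1 = (3, 3, 2, -1)
  u_2 = (21/23, -25/23, -9/23, -30/23)

Apply the Gram-Schmidt recurrence
  u_1 = v_1
  u_i = v_i − Σ_{j<i} ((v_i · u_j) / (u_j · u_j)) · u_j.

Step by step this gives:
  u_1 = (3, 3, 2, -1)
  u_2 = (21/23, -25/23, -9/23, -30/23)

Orthogonality check:
  u_2 · u_1 = 0 (should be 0)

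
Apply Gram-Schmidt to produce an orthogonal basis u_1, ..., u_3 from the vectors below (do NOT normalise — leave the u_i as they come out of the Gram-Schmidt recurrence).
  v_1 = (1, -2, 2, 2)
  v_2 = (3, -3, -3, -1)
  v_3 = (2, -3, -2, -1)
Orthogonal basis:
  u_1 = (1, -2, 2, 2)
  u_2 = (38/13, -37/13, -41/13, -15/13)
  u_3 = (-160/363, -169/363, 58/363, -49/121)

Apply the Gram-Schmidt recurrence
  u_1 = v_1
  u_i = v_i − Σ_{j<i} ((v_i · u_j) / (u_j · u_j)) · u_j.

Step by step this gives:
  u_1 = (1, -2, 2, 2)
  u_2 = (38/13, -37/13, -41/13, -15/13)
  u_3 = (-160/363, -169/363, 58/363, -49/121)

Orthogonality check:
  u_2 · u_1 = 0 (should be 0)
  u_3 · u_1 = 0 (should be 0)
  u_3 · u_2 = 0 (should be 0)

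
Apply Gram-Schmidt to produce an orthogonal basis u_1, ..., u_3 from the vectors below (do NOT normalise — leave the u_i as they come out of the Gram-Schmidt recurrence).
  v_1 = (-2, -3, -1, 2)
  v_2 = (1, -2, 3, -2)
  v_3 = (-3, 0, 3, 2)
Orthogonal basis:
  u_1 = (-2, -3, -1, 2)
  u_2 = (2/3, -5/2, 17/6, -5/3)
  u_3 = (-82/35, 34/21, 302/105, 32/21)

Apply the Gram-Schmidt recurrence
  u_1 = v_1
  u_i = v_i − Σ_{j<i} ((v_i · u_j) / (u_j · u_j)) · u_j.

Step by step this gives:
  u_1 = (-2, -3, -1, 2)
  u_2 = (2/3, -5/2, 17/6, -5/3)
  u_3 = (-82/35, 34/21, 302/105, 32/21)

Orthogonality check:
  u_2 · u_1 = 0 (should be 0)
  u_3 · u_1 = 0 (should be 0)
  u_3 · u_2 = 0 (should be 0)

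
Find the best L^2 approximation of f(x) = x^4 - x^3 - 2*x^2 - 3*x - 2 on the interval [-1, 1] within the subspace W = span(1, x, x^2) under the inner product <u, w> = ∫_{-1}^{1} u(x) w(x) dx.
g(x) = -8*x^2/7 - 18*x/5 - 73/35

The best approximation g ∈ W is the orthogonal projection of f onto W. Writing g = a_0 + a_1 x + a_2 x^2, the coefficients solve the normal equations G · a = b where
  G_{ij} = <φ_i, φ_j> and b_i = <f, φ_i>, with φ_0 = 1, φ_1 = x, φ_2 = x^2.
G =
  [2, 0, 2/3]
  [0, 2/3, 0]
  [2/3, 0, 2/5],
b = (-74/15, -12/5, -194/105).
Solving gives a_0 = -73/35, a_1 = -18/5, a_2 = -8/7, so
  g(x) = -8*x^2/7 - 18*x/5 - 73/35.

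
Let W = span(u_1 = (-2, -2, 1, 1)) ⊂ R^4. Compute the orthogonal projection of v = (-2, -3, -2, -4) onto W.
proj_W(v) = (-4/5, -4/5, 2/5, 2/5)

Set up U = [u_1 | ... | u_1] ∈ R^(4×1). The projector onto W = col(U) is P = U (U^T U)^(-1) U^T.
Compute U^T U =
  [10],
and U^T v = (4).
Solve U^T U · c = U^T v for the coefficients: c = (2/5). The projection is proj_W(v) = U c.
Check: (v - proj_W(v)) · u_1 = 0  (should be 0).
Result: proj_W(v) = (-4/5, -4/5, 2/5, 2/5).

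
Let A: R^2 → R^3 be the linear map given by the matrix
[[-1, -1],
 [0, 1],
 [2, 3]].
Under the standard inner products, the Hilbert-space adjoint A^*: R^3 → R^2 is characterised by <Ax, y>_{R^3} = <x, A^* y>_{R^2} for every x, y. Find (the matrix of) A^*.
A^* = A^T =
[[-1, 0, 2],
 [-1, 1, 3]]

For real matrices with standard dot products, the defining identity <Ax, y> = <x, A^* y> gives (Ax)^T y = x^T (A^*) y, i.e. x^T A^T y = x^T (A^*) y. Since this holds for all x, y, we must have A^* = A^T. Therefore
A^* =
[[-1, 0, 2],
 [-1, 1, 3]].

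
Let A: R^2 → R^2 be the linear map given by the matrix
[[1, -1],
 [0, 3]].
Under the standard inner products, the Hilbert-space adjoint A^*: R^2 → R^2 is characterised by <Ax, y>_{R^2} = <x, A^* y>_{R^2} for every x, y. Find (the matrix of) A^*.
A^* = A^T =
[[1, 0],
 [-1, 3]]

For real matrices with standard dot products, the defining identity <Ax, y> = <x, A^* y> gives (Ax)^T y = x^T (A^*) y, i.e. x^T A^T y = x^T (A^*) y. Since this holds for all x, y, we must have A^* = A^T. Therefore
A^* =
[[1, 0],
 [-1, 3]].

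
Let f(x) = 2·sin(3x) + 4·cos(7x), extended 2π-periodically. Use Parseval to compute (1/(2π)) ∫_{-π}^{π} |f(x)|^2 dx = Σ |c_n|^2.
Σ |c_n|^2 = 10

Expand |f|^2 and use orthogonality of {sin(nx), cos(mx)} on [-π, π]:
  ∫_{-π}^{π} sin(nx)^2 dx = π, ∫ cos(mx)^2 dx = π, and cross terms integrate to 0.
So ∫_{-π}^{π} f(x)^2 dx = 2^2 · π + 4^2 · π = (4 + 16)π.
Divide by 2π: (4 + 16)/2 = 10.
By Parseval, this equals Σ |c_n|^2.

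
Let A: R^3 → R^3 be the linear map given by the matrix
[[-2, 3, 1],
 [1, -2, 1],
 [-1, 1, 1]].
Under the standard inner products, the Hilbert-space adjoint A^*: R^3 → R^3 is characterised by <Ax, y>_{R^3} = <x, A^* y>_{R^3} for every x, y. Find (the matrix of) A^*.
A^* = A^T =
[[-2, 1, -1],
 [3, -2, 1],
 [1, 1, 1]]

For real matrices with standard dot products, the defining identity <Ax, y> = <x, A^* y> gives (Ax)^T y = x^T (A^*) y, i.e. x^T A^T y = x^T (A^*) y. Since this holds for all x, y, we must have A^* = A^T. Therefore
A^* =
[[-2, 1, -1],
 [3, -2, 1],
 [1, 1, 1]].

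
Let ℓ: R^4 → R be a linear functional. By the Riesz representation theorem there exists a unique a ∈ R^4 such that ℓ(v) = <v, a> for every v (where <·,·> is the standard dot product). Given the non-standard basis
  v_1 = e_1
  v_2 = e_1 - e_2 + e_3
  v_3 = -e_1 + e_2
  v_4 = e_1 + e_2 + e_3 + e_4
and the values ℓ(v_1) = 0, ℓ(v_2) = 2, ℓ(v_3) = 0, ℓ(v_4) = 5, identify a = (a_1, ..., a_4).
a = (0, 0, 2, 3)

Write a = (a_1, ..., a_4) in the standard basis. For each basis vector v_i, ℓ(v_i) = <v_i, a> is a linear equation in the a_j's. Collect the n equations into a matrix system V a = ℓ, where row i of V is v_i (expressed in the standard basis). Since V is invertible (lower-triangular with 1s on the diagonal, up to permutation), solve by back-substitution:
  V =
[[1, 0, 0, 0],
 [1, -1, 1, 0],
 [-1, 1, 0, 0],
 [1, 1, 1, 1]]
  V a = (0, 2, 0, 5)
Solving gives a = (0, 0, 2, 3).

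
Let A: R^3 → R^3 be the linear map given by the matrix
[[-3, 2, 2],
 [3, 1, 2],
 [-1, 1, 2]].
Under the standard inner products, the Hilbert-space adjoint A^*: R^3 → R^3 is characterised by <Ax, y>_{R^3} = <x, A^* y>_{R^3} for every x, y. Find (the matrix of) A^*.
A^* = A^T =
[[-3, 3, -1],
 [2, 1, 1],
 [2, 2, 2]]

For real matrices with standard dot products, the defining identity <Ax, y> = <x, A^* y> gives (Ax)^T y = x^T (A^*) y, i.e. x^T A^T y = x^T (A^*) y. Since this holds for all x, y, we must have A^* = A^T. Therefore
A^* =
[[-3, 3, -1],
 [2, 1, 1],
 [2, 2, 2]].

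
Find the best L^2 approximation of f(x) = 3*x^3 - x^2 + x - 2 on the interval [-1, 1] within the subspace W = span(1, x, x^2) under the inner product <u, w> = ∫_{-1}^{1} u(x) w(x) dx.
g(x) = -x^2 + 14*x/5 - 2

The best approximation g ∈ W is the orthogonal projection of f onto W. Writing g = a_0 + a_1 x + a_2 x^2, the coefficients solve the normal equations G · a = b where
  G_{ij} = <φ_i, φ_j> and b_i = <f, φ_i>, with φ_0 = 1, φ_1 = x, φ_2 = x^2.
G =
  [2, 0, 2/3]
  [0, 2/3, 0]
  [2/3, 0, 2/5],
b = (-14/3, 28/15, -26/15).
Solving gives a_0 = -2, a_1 = 14/5, a_2 = -1, so
  g(x) = -x^2 + 14*x/5 - 2.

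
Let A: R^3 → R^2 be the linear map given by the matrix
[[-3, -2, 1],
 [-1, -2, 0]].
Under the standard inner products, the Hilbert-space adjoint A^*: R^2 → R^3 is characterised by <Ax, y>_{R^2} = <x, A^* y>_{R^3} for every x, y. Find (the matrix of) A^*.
A^* = A^T =
[[-3, -1],
 [-2, -2],
 [1, 0]]

For real matrices with standard dot products, the defining identity <Ax, y> = <x, A^* y> gives (Ax)^T y = x^T (A^*) y, i.e. x^T A^T y = x^T (A^*) y. Since this holds for all x, y, we must have A^* = A^T. Therefore
A^* =
[[-3, -1],
 [-2, -2],
 [1, 0]].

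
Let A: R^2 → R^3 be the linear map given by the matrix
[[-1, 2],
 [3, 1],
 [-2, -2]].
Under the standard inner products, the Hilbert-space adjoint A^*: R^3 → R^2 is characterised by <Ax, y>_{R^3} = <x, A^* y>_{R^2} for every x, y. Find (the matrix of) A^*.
A^* = A^T =
[[-1, 3, -2],
 [2, 1, -2]]

For real matrices with standard dot products, the defining identity <Ax, y> = <x, A^* y> gives (Ax)^T y = x^T (A^*) y, i.e. x^T A^T y = x^T (A^*) y. Since this holds for all x, y, we must have A^* = A^T. Therefore
A^* =
[[-1, 3, -2],
 [2, 1, -2]].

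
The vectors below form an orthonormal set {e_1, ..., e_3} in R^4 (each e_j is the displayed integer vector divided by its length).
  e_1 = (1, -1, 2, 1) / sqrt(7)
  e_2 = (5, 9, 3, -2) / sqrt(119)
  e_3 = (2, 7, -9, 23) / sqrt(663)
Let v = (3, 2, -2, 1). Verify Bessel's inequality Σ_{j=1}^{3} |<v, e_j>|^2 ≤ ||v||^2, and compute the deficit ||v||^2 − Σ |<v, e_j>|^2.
Σ |<v, e_j>|^2 = 446/39; ||v||^2 = 18; deficit = 256/39

Write each e_j = u_j / sqrt(<u_j, u_j>) where u_j is the displayed integer vector. Then <v, e_j> = <v, u_j> / sqrt(<u_j, u_j>), so |<v, e_j>|^2 = <v, u_j>^2 / <u_j, u_j>.
Coefficients: <v, e_1> = -2/sqrt(7), <v, e_2> = 25/sqrt(119), <v, e_3> = 61/sqrt(663).
Square and sum: Σ |<v, e_j>|^2 = 446/39.
Compute ||v||^2 = v·v = 18.
Deficit = 18 − 446/39 = 256/39 ≥ 0, confirming Bessel's inequality. (The deficit equals ||v − Σ <v,e_j> e_j||^2, the squared distance from v to span{e_j}.)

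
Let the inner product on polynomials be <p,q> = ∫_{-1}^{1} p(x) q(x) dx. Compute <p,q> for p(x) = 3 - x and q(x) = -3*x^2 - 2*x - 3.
<p,q> = -68/3

Expand the product: p(x)·q(x) = 3*x^3 - 7*x^2 - 3*x - 9.
∫_{-1}^{1} of each monomial x^k gives [2/(k+1) if k even, 0 if k odd]. Integrating term-by-term (or equivalently evaluating the antiderivative F(x) = 3*x^4/4 - 7*x^3/3 - 3*x^2/2 - 9*x at the endpoints):
  F(1) − F(−1) = -145/12 − (127/12) = -68/3.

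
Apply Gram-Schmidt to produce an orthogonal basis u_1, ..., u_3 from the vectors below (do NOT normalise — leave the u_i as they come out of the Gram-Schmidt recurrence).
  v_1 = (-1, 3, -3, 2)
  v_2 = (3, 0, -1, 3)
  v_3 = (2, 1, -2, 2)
Orthogonal basis:
  u_1 = (-1, 3, -3, 2)
  u_2 = (75/23, -18/23, -5/23, 57/23)
  u_3 = (159/401, 26/401, -171/401, -216/401)

Apply the Gram-Schmidt recurrence
  u_1 = v_1
  u_i = v_i − Σ_{j<i} ((v_i · u_j) / (u_j · u_j)) · u_j.

Step by step this gives:
  u_1 = (-1, 3, -3, 2)
  u_2 = (75/23, -18/23, -5/23, 57/23)
  u_3 = (159/401, 26/401, -171/401, -216/401)

Orthogonality check:
  u_2 · u_1 = 0 (should be 0)
  u_3 · u_1 = 0 (should be 0)
  u_3 · u_2 = 0 (should be 0)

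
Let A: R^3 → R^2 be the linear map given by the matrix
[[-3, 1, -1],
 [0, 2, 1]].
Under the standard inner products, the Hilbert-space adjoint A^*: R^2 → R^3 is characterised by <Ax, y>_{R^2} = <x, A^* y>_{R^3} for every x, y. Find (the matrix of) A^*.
A^* = A^T =
[[-3, 0],
 [1, 2],
 [-1, 1]]

For real matrices with standard dot products, the defining identity <Ax, y> = <x, A^* y> gives (Ax)^T y = x^T (A^*) y, i.e. x^T A^T y = x^T (A^*) y. Since this holds for all x, y, we must have A^* = A^T. Therefore
A^* =
[[-3, 0],
 [1, 2],
 [-1, 1]].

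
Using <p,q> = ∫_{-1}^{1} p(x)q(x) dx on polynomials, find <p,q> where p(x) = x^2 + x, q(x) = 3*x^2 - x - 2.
<p,q> = -4/5

Expand the product: p(x)·q(x) = 3*x^4 + 2*x^3 - 3*x^2 - 2*x.
∫_{-1}^{1} of each monomial x^k gives [2/(k+1) if k even, 0 if k odd]. Integrating term-by-term (or equivalently evaluating the antiderivative F(x) = 3*x^5/5 + x^4/2 - x^3 - x^2 at the endpoints):
  F(1) − F(−1) = -9/10 − (-1/10) = -4/5.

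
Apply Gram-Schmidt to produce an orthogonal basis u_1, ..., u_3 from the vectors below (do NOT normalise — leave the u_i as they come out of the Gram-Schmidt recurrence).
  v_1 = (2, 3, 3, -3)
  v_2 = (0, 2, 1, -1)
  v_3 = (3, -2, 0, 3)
Orthogonal basis:
  u_1 = (2, 3, 3, -3)
  u_2 = (-24/31, 26/31, -5/31, 5/31)
  u_3 = (11/7, 22/21, 19/42, 107/42)

Apply the Gram-Schmidt recurrence
  u_1 = v_1
  u_i = v_i − Σ_{j<i} ((v_i · u_j) / (u_j · u_j)) · u_j.

Step by step this gives:
  u_1 = (2, 3, 3, -3)
  u_2 = (-24/31, 26/31, -5/31, 5/31)
  u_3 = (11/7, 22/21, 19/42, 107/42)

Orthogonality check:
  u_2 · u_1 = 0 (should be 0)
  u_3 · u_1 = 0 (should be 0)
  u_3 · u_2 = 0 (should be 0)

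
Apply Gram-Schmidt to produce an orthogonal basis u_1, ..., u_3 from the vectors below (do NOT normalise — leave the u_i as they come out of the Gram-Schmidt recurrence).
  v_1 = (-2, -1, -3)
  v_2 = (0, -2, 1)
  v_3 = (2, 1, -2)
Orthogonal basis:
  u_1 = (-2, -1, -3)
  u_2 = (-1/7, -29/14, 11/14)
  u_3 = (140/69, -40/69, -80/69)

Apply the Gram-Schmidt recurrence
  u_1 = v_1
  u_i = v_i − Σ_{j<i} ((v_i · u_j) / (u_j · u_j)) · u_j.

Step by step this gives:
  u_1 = (-2, -1, -3)
  u_2 = (-1/7, -29/14, 11/14)
  u_3 = (140/69, -40/69, -80/69)

Orthogonality check:
  u_2 · u_1 = 0 (should be 0)
  u_3 · u_1 = 0 (should be 0)
  u_3 · u_2 = 0 (should be 0)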